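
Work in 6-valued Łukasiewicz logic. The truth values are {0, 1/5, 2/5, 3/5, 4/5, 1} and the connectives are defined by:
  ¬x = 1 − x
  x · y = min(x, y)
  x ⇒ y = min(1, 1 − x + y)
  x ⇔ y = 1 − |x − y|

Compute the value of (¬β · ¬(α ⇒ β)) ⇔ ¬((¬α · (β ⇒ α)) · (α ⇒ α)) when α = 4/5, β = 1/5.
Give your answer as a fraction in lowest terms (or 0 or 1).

¬β = ¬1/5 = 4/5
α ⇒ β = 4/5 ⇒ 1/5 = 2/5
¬(α ⇒ β) = ¬2/5 = 3/5
¬β · ¬(α ⇒ β) = 4/5 · 3/5 = 3/5
¬α = ¬4/5 = 1/5
β ⇒ α = 1/5 ⇒ 4/5 = 1
¬α · (β ⇒ α) = 1/5 · 1 = 1/5
α ⇒ α = 4/5 ⇒ 4/5 = 1
(¬α · (β ⇒ α)) · (α ⇒ α) = 1/5 · 1 = 1/5
¬((¬α · (β ⇒ α)) · (α ⇒ α)) = ¬1/5 = 4/5
(¬β · ¬(α ⇒ β)) ⇔ ¬((¬α · (β ⇒ α)) · (α ⇒ α)) = 3/5 ⇔ 4/5 = 4/5

4/5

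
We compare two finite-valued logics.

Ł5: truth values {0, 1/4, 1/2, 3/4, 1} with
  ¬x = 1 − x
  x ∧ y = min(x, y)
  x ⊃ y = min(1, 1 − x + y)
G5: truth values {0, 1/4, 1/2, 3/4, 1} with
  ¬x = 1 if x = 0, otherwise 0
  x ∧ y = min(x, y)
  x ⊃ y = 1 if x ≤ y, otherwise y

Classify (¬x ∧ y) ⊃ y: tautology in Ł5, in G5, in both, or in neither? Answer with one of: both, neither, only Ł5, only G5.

In Ł5: every assignment gives 1 — tautology.
In G5: every assignment gives 1 — tautology.

both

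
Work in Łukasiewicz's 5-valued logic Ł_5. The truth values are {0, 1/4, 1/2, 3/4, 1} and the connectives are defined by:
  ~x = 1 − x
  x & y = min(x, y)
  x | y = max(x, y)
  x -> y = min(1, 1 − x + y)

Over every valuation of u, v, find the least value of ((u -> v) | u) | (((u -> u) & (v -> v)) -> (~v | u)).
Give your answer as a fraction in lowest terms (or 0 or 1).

Take u = 1/2, v = 1/4:
u -> v = 1/2 -> 1/4 = 3/4
(u -> v) | u = 3/4 | 1/2 = 3/4
u -> u = 1/2 -> 1/2 = 1
v -> v = 1/4 -> 1/4 = 1
(u -> u) & (v -> v) = 1 & 1 = 1
~v = ~1/4 = 3/4
~v | u = 3/4 | 1/2 = 3/4
((u -> u) & (v -> v)) -> (~v | u) = 1 -> 3/4 = 3/4
((u -> v) | u) | (((u -> u) & (v -> v)) -> (~v | u)) = 3/4 | 3/4 = 3/4
No assignment yields a value below 3/4, so this is the minimum.

3/4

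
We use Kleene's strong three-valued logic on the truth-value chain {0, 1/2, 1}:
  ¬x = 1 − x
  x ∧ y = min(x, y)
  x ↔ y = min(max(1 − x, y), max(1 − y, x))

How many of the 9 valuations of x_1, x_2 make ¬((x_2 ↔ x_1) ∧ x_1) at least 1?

4

x_1 = 0, x_2 = 0 ↦ 1  ≥
x_1 = 0, x_2 = 1/2 ↦ 1  ≥
x_1 = 0, x_2 = 1 ↦ 1  ≥
x_1 = 1/2, x_2 = 0 ↦ 1/2  <
x_1 = 1/2, x_2 = 1/2 ↦ 1/2  <
x_1 = 1/2, x_2 = 1 ↦ 1/2  <
x_1 = 1, x_2 = 0 ↦ 1  ≥
x_1 = 1, x_2 = 1/2 ↦ 1/2  <
x_1 = 1, x_2 = 1 ↦ 0  <
So 4 of the 9 assignments meet the threshold.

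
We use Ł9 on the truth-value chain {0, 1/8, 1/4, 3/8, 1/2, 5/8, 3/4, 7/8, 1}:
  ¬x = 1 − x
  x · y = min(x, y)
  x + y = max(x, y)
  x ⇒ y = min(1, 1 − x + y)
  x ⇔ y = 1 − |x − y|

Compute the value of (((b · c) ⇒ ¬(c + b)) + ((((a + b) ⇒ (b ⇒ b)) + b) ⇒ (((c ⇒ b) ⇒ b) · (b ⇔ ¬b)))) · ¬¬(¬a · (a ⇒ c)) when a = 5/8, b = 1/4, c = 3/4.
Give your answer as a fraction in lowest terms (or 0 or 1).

3/8

b · c = 1/4 · 3/4 = 1/4
c + b = 3/4 + 1/4 = 3/4
¬(c + b) = ¬3/4 = 1/4
(b · c) ⇒ ¬(c + b) = 1/4 ⇒ 1/4 = 1
a + b = 5/8 + 1/4 = 5/8
b ⇒ b = 1/4 ⇒ 1/4 = 1
(a + b) ⇒ (b ⇒ b) = 5/8 ⇒ 1 = 1
((a + b) ⇒ (b ⇒ b)) + b = 1 + 1/4 = 1
c ⇒ b = 3/4 ⇒ 1/4 = 1/2
(c ⇒ b) ⇒ b = 1/2 ⇒ 1/4 = 3/4
¬b = ¬1/4 = 3/4
b ⇔ ¬b = 1/4 ⇔ 3/4 = 1/2
((c ⇒ b) ⇒ b) · (b ⇔ ¬b) = 3/4 · 1/2 = 1/2
(((a + b) ⇒ (b ⇒ b)) + b) ⇒ (((c ⇒ b) ⇒ b) · (b ⇔ ¬b)) = 1 ⇒ 1/2 = 1/2
((b · c) ⇒ ¬(c + b)) + ((((a + b) ⇒ (b ⇒ b)) + b) ⇒ (((c ⇒ b) ⇒ b) · (b ⇔ ¬b))) = 1 + 1/2 = 1
¬a = ¬5/8 = 3/8
a ⇒ c = 5/8 ⇒ 3/4 = 1
¬a · (a ⇒ c) = 3/8 · 1 = 3/8
¬(¬a · (a ⇒ c)) = ¬3/8 = 5/8
¬¬(¬a · (a ⇒ c)) = ¬5/8 = 3/8
(((b · c) ⇒ ¬(c + b)) + ((((a + b) ⇒ (b ⇒ b)) + b) ⇒ (((c ⇒ b) ⇒ b) · (b ⇔ ¬b)))) · ¬¬(¬a · (a ⇒ c)) = 1 · 3/8 = 3/8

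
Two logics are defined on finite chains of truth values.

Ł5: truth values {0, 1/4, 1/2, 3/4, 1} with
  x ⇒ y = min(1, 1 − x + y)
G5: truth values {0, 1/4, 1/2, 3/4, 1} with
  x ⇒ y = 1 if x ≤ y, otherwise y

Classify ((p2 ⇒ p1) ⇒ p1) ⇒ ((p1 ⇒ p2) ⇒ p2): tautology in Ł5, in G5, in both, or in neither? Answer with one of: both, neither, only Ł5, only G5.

In Ł5: every assignment gives 1 — tautology.
In G5: at p1 = 0, p2 = 1/4 the value is 1/4 — not a tautology.

only Ł5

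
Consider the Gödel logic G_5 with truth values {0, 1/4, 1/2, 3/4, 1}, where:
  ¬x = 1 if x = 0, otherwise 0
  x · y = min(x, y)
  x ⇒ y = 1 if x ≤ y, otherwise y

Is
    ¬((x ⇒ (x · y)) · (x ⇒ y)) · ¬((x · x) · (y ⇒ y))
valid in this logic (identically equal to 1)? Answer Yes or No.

No

Counterexample: take x = 0, y = 0.
x · y = 0 · 0 = 0
x ⇒ (x · y) = 0 ⇒ 0 = 1
x ⇒ y = 0 ⇒ 0 = 1
(x ⇒ (x · y)) · (x ⇒ y) = 1 · 1 = 1
¬((x ⇒ (x · y)) · (x ⇒ y)) = ¬1 = 0
x · x = 0 · 0 = 0
y ⇒ y = 0 ⇒ 0 = 1
(x · x) · (y ⇒ y) = 0 · 1 = 0
¬((x · x) · (y ⇒ y)) = ¬0 = 1
¬((x ⇒ (x · y)) · (x ⇒ y)) · ¬((x · x) · (y ⇒ y)) = 0 · 1 = 0
This gives 0 ≠ 1.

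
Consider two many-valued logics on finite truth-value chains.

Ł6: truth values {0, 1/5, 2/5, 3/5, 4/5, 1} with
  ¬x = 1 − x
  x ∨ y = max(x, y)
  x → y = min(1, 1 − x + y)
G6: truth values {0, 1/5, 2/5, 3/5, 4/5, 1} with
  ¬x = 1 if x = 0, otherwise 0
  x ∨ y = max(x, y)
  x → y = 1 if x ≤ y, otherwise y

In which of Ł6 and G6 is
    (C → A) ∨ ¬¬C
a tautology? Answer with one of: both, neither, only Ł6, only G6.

only G6

In Ł6: at A = 0, C = 1/5 the value is 4/5 — not a tautology.
In G6: every assignment gives 1 — tautology.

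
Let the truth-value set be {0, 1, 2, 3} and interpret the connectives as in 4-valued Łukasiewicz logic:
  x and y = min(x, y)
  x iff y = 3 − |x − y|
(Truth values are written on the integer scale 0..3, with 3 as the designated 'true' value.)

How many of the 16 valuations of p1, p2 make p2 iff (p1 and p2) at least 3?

10

p1 = 0, p2 = 0 ↦ 3  ≥
p1 = 0, p2 = 1 ↦ 2  <
p1 = 0, p2 = 2 ↦ 1  <
p1 = 0, p2 = 3 ↦ 0  <
p1 = 1, p2 = 0 ↦ 3  ≥
p1 = 1, p2 = 1 ↦ 3  ≥
p1 = 1, p2 = 2 ↦ 2  <
p1 = 1, p2 = 3 ↦ 1  <
p1 = 2, p2 = 0 ↦ 3  ≥
p1 = 2, p2 = 1 ↦ 3  ≥
p1 = 2, p2 = 2 ↦ 3  ≥
p1 = 2, p2 = 3 ↦ 2  <
p1 = 3, p2 = 0 ↦ 3  ≥
p1 = 3, p2 = 1 ↦ 3  ≥
p1 = 3, p2 = 2 ↦ 3  ≥
p1 = 3, p2 = 3 ↦ 3  ≥
So 10 of the 16 assignments meet the threshold.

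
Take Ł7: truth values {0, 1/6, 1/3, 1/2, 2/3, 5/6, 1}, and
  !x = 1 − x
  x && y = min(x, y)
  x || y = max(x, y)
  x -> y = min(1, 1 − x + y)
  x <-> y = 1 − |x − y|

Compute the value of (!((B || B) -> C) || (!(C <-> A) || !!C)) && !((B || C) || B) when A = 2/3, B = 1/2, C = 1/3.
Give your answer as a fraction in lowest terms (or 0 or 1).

B || B = 1/2 || 1/2 = 1/2
(B || B) -> C = 1/2 -> 1/3 = 5/6
!((B || B) -> C) = !5/6 = 1/6
C <-> A = 1/3 <-> 2/3 = 2/3
!(C <-> A) = !2/3 = 1/3
!C = !1/3 = 2/3
!!C = !2/3 = 1/3
!(C <-> A) || !!C = 1/3 || 1/3 = 1/3
!((B || B) -> C) || (!(C <-> A) || !!C) = 1/6 || 1/3 = 1/3
B || C = 1/2 || 1/3 = 1/2
(B || C) || B = 1/2 || 1/2 = 1/2
!((B || C) || B) = !1/2 = 1/2
(!((B || B) -> C) || (!(C <-> A) || !!C)) && !((B || C) || B) = 1/3 && 1/2 = 1/3

1/3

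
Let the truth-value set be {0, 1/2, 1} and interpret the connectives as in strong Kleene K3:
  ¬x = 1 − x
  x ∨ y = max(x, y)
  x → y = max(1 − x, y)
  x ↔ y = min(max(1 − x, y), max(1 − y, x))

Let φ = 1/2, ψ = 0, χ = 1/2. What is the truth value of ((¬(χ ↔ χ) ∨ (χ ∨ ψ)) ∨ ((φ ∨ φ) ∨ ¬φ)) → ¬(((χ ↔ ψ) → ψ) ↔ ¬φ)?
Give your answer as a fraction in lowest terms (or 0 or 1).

χ ↔ χ = 1/2 ↔ 1/2 = 1/2
¬(χ ↔ χ) = ¬1/2 = 1/2
χ ∨ ψ = 1/2 ∨ 0 = 1/2
¬(χ ↔ χ) ∨ (χ ∨ ψ) = 1/2 ∨ 1/2 = 1/2
φ ∨ φ = 1/2 ∨ 1/2 = 1/2
¬φ = ¬1/2 = 1/2
(φ ∨ φ) ∨ ¬φ = 1/2 ∨ 1/2 = 1/2
(¬(χ ↔ χ) ∨ (χ ∨ ψ)) ∨ ((φ ∨ φ) ∨ ¬φ) = 1/2 ∨ 1/2 = 1/2
χ ↔ ψ = 1/2 ↔ 0 = 1/2
(χ ↔ ψ) → ψ = 1/2 → 0 = 1/2
¬φ = ¬1/2 = 1/2
((χ ↔ ψ) → ψ) ↔ ¬φ = 1/2 ↔ 1/2 = 1/2
¬(((χ ↔ ψ) → ψ) ↔ ¬φ) = ¬1/2 = 1/2
((¬(χ ↔ χ) ∨ (χ ∨ ψ)) ∨ ((φ ∨ φ) ∨ ¬φ)) → ¬(((χ ↔ ψ) → ψ) ↔ ¬φ) = 1/2 → 1/2 = 1/2

1/2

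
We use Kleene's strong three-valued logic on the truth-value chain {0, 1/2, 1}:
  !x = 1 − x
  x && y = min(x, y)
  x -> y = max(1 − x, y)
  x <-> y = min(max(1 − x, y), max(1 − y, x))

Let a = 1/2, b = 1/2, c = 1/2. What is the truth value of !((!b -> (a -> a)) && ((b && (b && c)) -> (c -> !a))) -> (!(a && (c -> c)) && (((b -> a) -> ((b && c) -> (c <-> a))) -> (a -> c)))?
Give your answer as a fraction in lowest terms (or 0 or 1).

1/2

!b = !1/2 = 1/2
a -> a = 1/2 -> 1/2 = 1/2
!b -> (a -> a) = 1/2 -> 1/2 = 1/2
b && c = 1/2 && 1/2 = 1/2
b && (b && c) = 1/2 && 1/2 = 1/2
!a = !1/2 = 1/2
c -> !a = 1/2 -> 1/2 = 1/2
(b && (b && c)) -> (c -> !a) = 1/2 -> 1/2 = 1/2
(!b -> (a -> a)) && ((b && (b && c)) -> (c -> !a)) = 1/2 && 1/2 = 1/2
!((!b -> (a -> a)) && ((b && (b && c)) -> (c -> !a))) = !1/2 = 1/2
c -> c = 1/2 -> 1/2 = 1/2
a && (c -> c) = 1/2 && 1/2 = 1/2
!(a && (c -> c)) = !1/2 = 1/2
b -> a = 1/2 -> 1/2 = 1/2
b && c = 1/2 && 1/2 = 1/2
c <-> a = 1/2 <-> 1/2 = 1/2
(b && c) -> (c <-> a) = 1/2 -> 1/2 = 1/2
(b -> a) -> ((b && c) -> (c <-> a)) = 1/2 -> 1/2 = 1/2
a -> c = 1/2 -> 1/2 = 1/2
((b -> a) -> ((b && c) -> (c <-> a))) -> (a -> c) = 1/2 -> 1/2 = 1/2
!(a && (c -> c)) && (((b -> a) -> ((b && c) -> (c <-> a))) -> (a -> c)) = 1/2 && 1/2 = 1/2
!((!b -> (a -> a)) && ((b && (b && c)) -> (c -> !a))) -> (!(a && (c -> c)) && (((b -> a) -> ((b && c) -> (c <-> a))) -> (a -> c))) = 1/2 -> 1/2 = 1/2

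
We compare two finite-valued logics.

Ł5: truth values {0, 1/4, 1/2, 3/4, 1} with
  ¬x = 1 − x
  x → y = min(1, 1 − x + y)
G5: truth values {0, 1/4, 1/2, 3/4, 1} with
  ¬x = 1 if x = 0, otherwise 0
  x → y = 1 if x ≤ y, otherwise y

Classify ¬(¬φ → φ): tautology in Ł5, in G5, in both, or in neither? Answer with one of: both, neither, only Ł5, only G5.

neither

In Ł5: at φ = 1/4 the value is 1/2 — not a tautology.
In G5: at φ = 1/4 the value is 0 — not a tautology.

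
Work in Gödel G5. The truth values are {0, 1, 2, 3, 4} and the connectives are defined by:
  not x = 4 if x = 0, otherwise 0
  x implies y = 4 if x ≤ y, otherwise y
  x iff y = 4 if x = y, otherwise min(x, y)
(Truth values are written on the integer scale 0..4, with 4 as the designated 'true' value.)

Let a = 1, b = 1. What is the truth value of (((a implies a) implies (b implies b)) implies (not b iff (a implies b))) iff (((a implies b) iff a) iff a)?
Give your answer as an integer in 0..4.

a implies a = 1 implies 1 = 4
b implies b = 1 implies 1 = 4
(a implies a) implies (b implies b) = 4 implies 4 = 4
not b = not 1 = 0
a implies b = 1 implies 1 = 4
not b iff (a implies b) = 0 iff 4 = 0
((a implies a) implies (b implies b)) implies (not b iff (a implies b)) = 4 implies 0 = 0
a implies b = 1 implies 1 = 4
(a implies b) iff a = 4 iff 1 = 1
((a implies b) iff a) iff a = 1 iff 1 = 4
(((a implies a) implies (b implies b)) implies (not b iff (a implies b))) iff (((a implies b) iff a) iff a) = 0 iff 4 = 0

0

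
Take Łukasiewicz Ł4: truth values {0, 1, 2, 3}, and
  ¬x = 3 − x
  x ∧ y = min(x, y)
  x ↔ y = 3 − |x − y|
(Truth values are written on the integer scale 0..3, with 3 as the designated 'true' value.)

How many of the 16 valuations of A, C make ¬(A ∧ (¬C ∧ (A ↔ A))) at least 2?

12

A = 0, C = 0 ↦ 3  ≥
A = 0, C = 1 ↦ 3  ≥
A = 0, C = 2 ↦ 3  ≥
A = 0, C = 3 ↦ 3  ≥
A = 1, C = 0 ↦ 2  ≥
A = 1, C = 1 ↦ 2  ≥
A = 1, C = 2 ↦ 2  ≥
A = 1, C = 3 ↦ 3  ≥
A = 2, C = 0 ↦ 1  <
A = 2, C = 1 ↦ 1  <
A = 2, C = 2 ↦ 2  ≥
A = 2, C = 3 ↦ 3  ≥
A = 3, C = 0 ↦ 0  <
A = 3, C = 1 ↦ 1  <
A = 3, C = 2 ↦ 2  ≥
A = 3, C = 3 ↦ 3  ≥
So 12 of the 16 assignments meet the threshold.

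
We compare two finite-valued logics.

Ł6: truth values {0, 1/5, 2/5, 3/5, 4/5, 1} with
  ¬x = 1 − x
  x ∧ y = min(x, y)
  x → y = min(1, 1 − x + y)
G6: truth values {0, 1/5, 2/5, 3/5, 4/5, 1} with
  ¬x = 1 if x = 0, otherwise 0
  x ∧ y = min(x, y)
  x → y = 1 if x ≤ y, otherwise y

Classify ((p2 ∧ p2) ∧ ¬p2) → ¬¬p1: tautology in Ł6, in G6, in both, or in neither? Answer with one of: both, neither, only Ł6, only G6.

only G6

In Ł6: at p1 = 0, p2 = 1/5 the value is 4/5 — not a tautology.
In G6: every assignment gives 1 — tautology.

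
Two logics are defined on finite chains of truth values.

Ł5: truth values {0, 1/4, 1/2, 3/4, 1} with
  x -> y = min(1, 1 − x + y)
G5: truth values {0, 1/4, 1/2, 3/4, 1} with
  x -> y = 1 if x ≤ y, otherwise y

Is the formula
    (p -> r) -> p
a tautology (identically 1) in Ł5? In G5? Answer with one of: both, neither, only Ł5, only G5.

neither

In Ł5: at p = 0, r = 0 the value is 0 — not a tautology.
In G5: at p = 0, r = 0 the value is 0 — not a tautology.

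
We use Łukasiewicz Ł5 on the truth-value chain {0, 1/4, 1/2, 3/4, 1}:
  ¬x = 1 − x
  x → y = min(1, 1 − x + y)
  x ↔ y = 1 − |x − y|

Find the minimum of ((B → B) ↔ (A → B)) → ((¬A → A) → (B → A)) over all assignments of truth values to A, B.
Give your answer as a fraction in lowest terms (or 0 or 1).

Take A = 1/2, B = 1:
B → B = 1 → 1 = 1
A → B = 1/2 → 1 = 1
(B → B) ↔ (A → B) = 1 ↔ 1 = 1
¬A = ¬1/2 = 1/2
¬A → A = 1/2 → 1/2 = 1
B → A = 1 → 1/2 = 1/2
(¬A → A) → (B → A) = 1 → 1/2 = 1/2
((B → B) ↔ (A → B)) → ((¬A → A) → (B → A)) = 1 → 1/2 = 1/2
No assignment yields a value below 1/2, so this is the minimum.

1/2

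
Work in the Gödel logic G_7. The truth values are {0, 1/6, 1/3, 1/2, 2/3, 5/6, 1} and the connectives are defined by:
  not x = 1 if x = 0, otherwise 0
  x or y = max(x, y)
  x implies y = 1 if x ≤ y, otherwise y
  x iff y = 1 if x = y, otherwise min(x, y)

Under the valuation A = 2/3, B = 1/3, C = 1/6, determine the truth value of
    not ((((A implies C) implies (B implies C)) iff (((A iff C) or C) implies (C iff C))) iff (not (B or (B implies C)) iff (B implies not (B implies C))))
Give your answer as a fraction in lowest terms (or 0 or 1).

0

A implies C = 2/3 implies 1/6 = 1/6
B implies C = 1/3 implies 1/6 = 1/6
(A implies C) implies (B implies C) = 1/6 implies 1/6 = 1
A iff C = 2/3 iff 1/6 = 1/6
(A iff C) or C = 1/6 or 1/6 = 1/6
C iff C = 1/6 iff 1/6 = 1
((A iff C) or C) implies (C iff C) = 1/6 implies 1 = 1
((A implies C) implies (B implies C)) iff (((A iff C) or C) implies (C iff C)) = 1 iff 1 = 1
B implies C = 1/3 implies 1/6 = 1/6
B or (B implies C) = 1/3 or 1/6 = 1/3
not (B or (B implies C)) = not 1/3 = 0
B implies C = 1/3 implies 1/6 = 1/6
not (B implies C) = not 1/6 = 0
B implies not (B implies C) = 1/3 implies 0 = 0
not (B or (B implies C)) iff (B implies not (B implies C)) = 0 iff 0 = 1
(((A implies C) implies (B implies C)) iff (((A iff C) or C) implies (C iff C))) iff (not (B or (B implies C)) iff (B implies not (B implies C))) = 1 iff 1 = 1
not ((((A implies C) implies (B implies C)) iff (((A iff C) or C) implies (C iff C))) iff (not (B or (B implies C)) iff (B implies not (B implies C)))) = not 1 = 0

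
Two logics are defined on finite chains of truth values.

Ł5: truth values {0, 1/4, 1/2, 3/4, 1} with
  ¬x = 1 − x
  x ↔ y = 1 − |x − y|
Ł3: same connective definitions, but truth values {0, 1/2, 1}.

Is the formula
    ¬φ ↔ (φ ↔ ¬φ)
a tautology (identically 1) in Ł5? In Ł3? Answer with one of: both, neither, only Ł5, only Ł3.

neither

In Ł5: at φ = 0 the value is 0 — not a tautology.
In Ł3: at φ = 0 the value is 0 — not a tautology.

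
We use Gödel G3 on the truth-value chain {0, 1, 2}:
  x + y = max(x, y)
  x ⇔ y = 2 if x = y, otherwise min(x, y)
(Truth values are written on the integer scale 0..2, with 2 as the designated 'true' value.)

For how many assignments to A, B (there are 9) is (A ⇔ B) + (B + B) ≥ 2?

A = 0, B = 0 ↦ 2  ≥
A = 0, B = 1 ↦ 1  <
A = 0, B = 2 ↦ 2  ≥
A = 1, B = 0 ↦ 0  <
A = 1, B = 1 ↦ 2  ≥
A = 1, B = 2 ↦ 2  ≥
A = 2, B = 0 ↦ 0  <
A = 2, B = 1 ↦ 1  <
A = 2, B = 2 ↦ 2  ≥
So 5 of the 9 assignments meet the threshold.

5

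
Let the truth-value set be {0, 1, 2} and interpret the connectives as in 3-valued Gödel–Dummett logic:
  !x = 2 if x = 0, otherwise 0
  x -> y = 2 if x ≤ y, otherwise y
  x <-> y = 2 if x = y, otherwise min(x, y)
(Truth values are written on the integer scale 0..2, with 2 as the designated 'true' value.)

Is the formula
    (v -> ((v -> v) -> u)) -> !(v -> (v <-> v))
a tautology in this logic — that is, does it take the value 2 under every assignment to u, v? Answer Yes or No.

No

Counterexample: take u = 0, v = 0.
v -> v = 0 -> 0 = 2
(v -> v) -> u = 2 -> 0 = 0
v -> ((v -> v) -> u) = 0 -> 0 = 2
v <-> v = 0 <-> 0 = 2
v -> (v <-> v) = 0 -> 2 = 2
!(v -> (v <-> v)) = !2 = 0
(v -> ((v -> v) -> u)) -> !(v -> (v <-> v)) = 2 -> 0 = 0
This gives 0 ≠ 2.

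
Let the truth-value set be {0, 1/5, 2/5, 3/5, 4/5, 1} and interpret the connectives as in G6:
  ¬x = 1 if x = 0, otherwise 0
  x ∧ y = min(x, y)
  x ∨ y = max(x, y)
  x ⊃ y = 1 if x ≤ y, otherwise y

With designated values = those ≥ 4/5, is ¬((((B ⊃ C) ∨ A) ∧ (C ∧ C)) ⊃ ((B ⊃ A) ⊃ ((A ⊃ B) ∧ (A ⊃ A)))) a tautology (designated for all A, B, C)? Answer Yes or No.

Counterexample: take A = 0, B = 0, C = 0.
B ⊃ C = 0 ⊃ 0 = 1
(B ⊃ C) ∨ A = 1 ∨ 0 = 1
C ∧ C = 0 ∧ 0 = 0
((B ⊃ C) ∨ A) ∧ (C ∧ C) = 1 ∧ 0 = 0
B ⊃ A = 0 ⊃ 0 = 1
A ⊃ B = 0 ⊃ 0 = 1
A ⊃ A = 0 ⊃ 0 = 1
(A ⊃ B) ∧ (A ⊃ A) = 1 ∧ 1 = 1
(B ⊃ A) ⊃ ((A ⊃ B) ∧ (A ⊃ A)) = 1 ⊃ 1 = 1
(((B ⊃ C) ∨ A) ∧ (C ∧ C)) ⊃ ((B ⊃ A) ⊃ ((A ⊃ B) ∧ (A ⊃ A))) = 0 ⊃ 1 = 1
¬((((B ⊃ C) ∨ A) ∧ (C ∧ C)) ⊃ ((B ⊃ A) ⊃ ((A ⊃ B) ∧ (A ⊃ A)))) = ¬1 = 0
This gives 0, which is below 4/5.

No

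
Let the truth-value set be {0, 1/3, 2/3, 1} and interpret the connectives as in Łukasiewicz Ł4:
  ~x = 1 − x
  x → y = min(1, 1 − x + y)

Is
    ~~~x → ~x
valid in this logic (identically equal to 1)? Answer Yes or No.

Yes

x = 0 ↦ 1
x = 1/3 ↦ 1
x = 2/3 ↦ 1
x = 1 ↦ 1
Every assignment gives a value ≥ 1.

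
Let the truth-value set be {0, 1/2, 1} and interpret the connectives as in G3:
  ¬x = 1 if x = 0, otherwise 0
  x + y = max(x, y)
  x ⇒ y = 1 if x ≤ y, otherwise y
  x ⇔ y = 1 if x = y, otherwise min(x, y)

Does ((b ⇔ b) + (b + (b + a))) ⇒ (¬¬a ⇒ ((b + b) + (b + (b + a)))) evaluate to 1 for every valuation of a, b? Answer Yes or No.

No

Counterexample: take a = 1/2, b = 0.
b ⇔ b = 0 ⇔ 0 = 1
b + a = 0 + 1/2 = 1/2
b + (b + a) = 0 + 1/2 = 1/2
(b ⇔ b) + (b + (b + a)) = 1 + 1/2 = 1
¬a = ¬1/2 = 0
¬¬a = ¬0 = 1
b + b = 0 + 0 = 0
b + a = 0 + 1/2 = 1/2
b + (b + a) = 0 + 1/2 = 1/2
(b + b) + (b + (b + a)) = 0 + 1/2 = 1/2
¬¬a ⇒ ((b + b) + (b + (b + a))) = 1 ⇒ 1/2 = 1/2
((b ⇔ b) + (b + (b + a))) ⇒ (¬¬a ⇒ ((b + b) + (b + (b + a)))) = 1 ⇒ 1/2 = 1/2
This gives 1/2 ≠ 1.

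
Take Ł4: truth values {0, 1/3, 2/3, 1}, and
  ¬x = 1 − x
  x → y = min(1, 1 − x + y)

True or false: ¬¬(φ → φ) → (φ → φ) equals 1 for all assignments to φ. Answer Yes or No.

Yes

φ = 0 ↦ 1
φ = 1/3 ↦ 1
φ = 2/3 ↦ 1
φ = 1 ↦ 1
Every assignment gives a value ≥ 1.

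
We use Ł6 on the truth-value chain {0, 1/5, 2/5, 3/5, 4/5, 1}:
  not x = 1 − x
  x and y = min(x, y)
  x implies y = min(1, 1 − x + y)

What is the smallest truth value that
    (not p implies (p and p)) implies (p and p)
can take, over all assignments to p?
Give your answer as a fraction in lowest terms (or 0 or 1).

Take p = 2/5:
not p = not 2/5 = 3/5
p and p = 2/5 and 2/5 = 2/5
not p implies (p and p) = 3/5 implies 2/5 = 4/5
p and p = 2/5 and 2/5 = 2/5
(not p implies (p and p)) implies (p and p) = 4/5 implies 2/5 = 3/5
No assignment yields a value below 3/5, so this is the minimum.

3/5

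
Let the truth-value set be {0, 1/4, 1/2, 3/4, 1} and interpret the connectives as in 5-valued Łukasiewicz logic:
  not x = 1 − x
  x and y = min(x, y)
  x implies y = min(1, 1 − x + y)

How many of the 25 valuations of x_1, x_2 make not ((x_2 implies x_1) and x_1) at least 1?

value 1: 5 assignments (counts)
value 3/4: 5 assignments
value 1/2: 5 assignments
value 1/4: 5 assignments
value 0: 5 assignments
So 5 of the 25 assignments meet the threshold.

5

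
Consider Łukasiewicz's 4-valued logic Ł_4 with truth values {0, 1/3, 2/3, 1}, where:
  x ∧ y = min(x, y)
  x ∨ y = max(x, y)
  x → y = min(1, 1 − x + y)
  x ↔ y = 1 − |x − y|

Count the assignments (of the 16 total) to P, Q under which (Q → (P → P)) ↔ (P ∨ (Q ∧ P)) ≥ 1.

4

P = 0, Q = 0 ↦ 0  <
P = 0, Q = 1/3 ↦ 0  <
P = 0, Q = 2/3 ↦ 0  <
P = 0, Q = 1 ↦ 0  <
P = 1/3, Q = 0 ↦ 1/3  <
P = 1/3, Q = 1/3 ↦ 1/3  <
P = 1/3, Q = 2/3 ↦ 1/3  <
P = 1/3, Q = 1 ↦ 1/3  <
P = 2/3, Q = 0 ↦ 2/3  <
P = 2/3, Q = 1/3 ↦ 2/3  <
P = 2/3, Q = 2/3 ↦ 2/3  <
P = 2/3, Q = 1 ↦ 2/3  <
P = 1, Q = 0 ↦ 1  ≥
P = 1, Q = 1/3 ↦ 1  ≥
P = 1, Q = 2/3 ↦ 1  ≥
P = 1, Q = 1 ↦ 1  ≥
So 4 of the 16 assignments meet the threshold.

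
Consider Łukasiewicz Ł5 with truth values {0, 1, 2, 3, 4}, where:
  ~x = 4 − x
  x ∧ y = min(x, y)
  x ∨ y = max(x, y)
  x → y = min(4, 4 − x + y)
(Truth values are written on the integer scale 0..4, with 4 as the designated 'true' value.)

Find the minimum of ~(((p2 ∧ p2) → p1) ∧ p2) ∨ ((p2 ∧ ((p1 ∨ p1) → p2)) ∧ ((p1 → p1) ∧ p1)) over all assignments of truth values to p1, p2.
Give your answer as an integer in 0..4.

2

Take p1 = 0, p2 = 2:
p2 ∧ p2 = 2 ∧ 2 = 2
(p2 ∧ p2) → p1 = 2 → 0 = 2
((p2 ∧ p2) → p1) ∧ p2 = 2 ∧ 2 = 2
~(((p2 ∧ p2) → p1) ∧ p2) = ~2 = 2
p1 ∨ p1 = 0 ∨ 0 = 0
(p1 ∨ p1) → p2 = 0 → 2 = 4
p2 ∧ ((p1 ∨ p1) → p2) = 2 ∧ 4 = 2
p1 → p1 = 0 → 0 = 4
(p1 → p1) ∧ p1 = 4 ∧ 0 = 0
(p2 ∧ ((p1 ∨ p1) → p2)) ∧ ((p1 → p1) ∧ p1) = 2 ∧ 0 = 0
~(((p2 ∧ p2) → p1) ∧ p2) ∨ ((p2 ∧ ((p1 ∨ p1) → p2)) ∧ ((p1 → p1) ∧ p1)) = 2 ∨ 0 = 2
No assignment yields a value below 2, so this is the minimum.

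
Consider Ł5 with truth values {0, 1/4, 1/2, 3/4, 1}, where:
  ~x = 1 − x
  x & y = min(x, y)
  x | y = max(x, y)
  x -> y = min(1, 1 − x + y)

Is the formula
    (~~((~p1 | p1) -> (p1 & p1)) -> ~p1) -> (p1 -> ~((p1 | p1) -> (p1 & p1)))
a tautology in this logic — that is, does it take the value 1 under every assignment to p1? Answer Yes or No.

No

Counterexample: take p1 = 1/4.
~p1 = ~1/4 = 3/4
~p1 | p1 = 3/4 | 1/4 = 3/4
p1 & p1 = 1/4 & 1/4 = 1/4
(~p1 | p1) -> (p1 & p1) = 3/4 -> 1/4 = 1/2
~((~p1 | p1) -> (p1 & p1)) = ~1/2 = 1/2
~~((~p1 | p1) -> (p1 & p1)) = ~1/2 = 1/2
~p1 = ~1/4 = 3/4
~~((~p1 | p1) -> (p1 & p1)) -> ~p1 = 1/2 -> 3/4 = 1
p1 | p1 = 1/4 | 1/4 = 1/4
p1 & p1 = 1/4 & 1/4 = 1/4
(p1 | p1) -> (p1 & p1) = 1/4 -> 1/4 = 1
~((p1 | p1) -> (p1 & p1)) = ~1 = 0
p1 -> ~((p1 | p1) -> (p1 & p1)) = 1/4 -> 0 = 3/4
(~~((~p1 | p1) -> (p1 & p1)) -> ~p1) -> (p1 -> ~((p1 | p1) -> (p1 & p1))) = 1 -> 3/4 = 3/4
This gives 3/4 ≠ 1.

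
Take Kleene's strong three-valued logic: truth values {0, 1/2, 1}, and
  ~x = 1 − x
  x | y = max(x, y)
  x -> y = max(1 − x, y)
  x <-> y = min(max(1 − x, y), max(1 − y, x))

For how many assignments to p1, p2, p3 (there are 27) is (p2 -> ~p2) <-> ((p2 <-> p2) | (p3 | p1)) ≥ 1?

value 1: 9 assignments (counts)
value 1/2: 9 assignments
value 0: 9 assignments
So 9 of the 27 assignments meet the threshold.

9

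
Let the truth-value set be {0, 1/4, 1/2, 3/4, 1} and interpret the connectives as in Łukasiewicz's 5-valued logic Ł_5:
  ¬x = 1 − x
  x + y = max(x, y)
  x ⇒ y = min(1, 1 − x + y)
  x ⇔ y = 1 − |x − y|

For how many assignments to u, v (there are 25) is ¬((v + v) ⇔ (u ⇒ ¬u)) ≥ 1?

value 1: 4 assignments (counts)
value 3/4: 4 assignments
value 1/2: 6 assignments
value 1/4: 6 assignments
value 0: 5 assignments
So 4 of the 25 assignments meet the threshold.

4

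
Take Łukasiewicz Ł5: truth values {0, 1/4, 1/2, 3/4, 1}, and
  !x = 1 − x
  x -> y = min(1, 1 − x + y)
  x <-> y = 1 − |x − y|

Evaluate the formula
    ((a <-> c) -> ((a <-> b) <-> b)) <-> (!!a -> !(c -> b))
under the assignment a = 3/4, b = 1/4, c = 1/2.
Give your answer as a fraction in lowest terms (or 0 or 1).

a <-> c = 3/4 <-> 1/2 = 3/4
a <-> b = 3/4 <-> 1/4 = 1/2
(a <-> b) <-> b = 1/2 <-> 1/4 = 3/4
(a <-> c) -> ((a <-> b) <-> b) = 3/4 -> 3/4 = 1
!a = !3/4 = 1/4
!!a = !1/4 = 3/4
c -> b = 1/2 -> 1/4 = 3/4
!(c -> b) = !3/4 = 1/4
!!a -> !(c -> b) = 3/4 -> 1/4 = 1/2
((a <-> c) -> ((a <-> b) <-> b)) <-> (!!a -> !(c -> b)) = 1 <-> 1/2 = 1/2

1/2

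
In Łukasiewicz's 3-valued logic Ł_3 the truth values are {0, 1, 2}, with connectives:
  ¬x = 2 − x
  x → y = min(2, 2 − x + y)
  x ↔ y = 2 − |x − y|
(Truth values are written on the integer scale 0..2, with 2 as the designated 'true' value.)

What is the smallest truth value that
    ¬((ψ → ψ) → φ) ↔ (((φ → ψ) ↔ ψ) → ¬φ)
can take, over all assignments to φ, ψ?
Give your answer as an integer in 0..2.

Take φ = 1, ψ = 0:
ψ → ψ = 0 → 0 = 2
(ψ → ψ) → φ = 2 → 1 = 1
¬((ψ → ψ) → φ) = ¬1 = 1
φ → ψ = 1 → 0 = 1
(φ → ψ) ↔ ψ = 1 ↔ 0 = 1
¬φ = ¬1 = 1
((φ → ψ) ↔ ψ) → ¬φ = 1 → 1 = 2
¬((ψ → ψ) → φ) ↔ (((φ → ψ) ↔ ψ) → ¬φ) = 1 ↔ 2 = 1
No assignment yields a value below 1, so this is the minimum.

1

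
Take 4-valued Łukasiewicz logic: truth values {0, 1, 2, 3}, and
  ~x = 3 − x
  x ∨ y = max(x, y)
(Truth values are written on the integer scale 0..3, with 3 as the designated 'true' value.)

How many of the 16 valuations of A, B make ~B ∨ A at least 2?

12

A = 0, B = 0 ↦ 3  ≥
A = 0, B = 1 ↦ 2  ≥
A = 0, B = 2 ↦ 1  <
A = 0, B = 3 ↦ 0  <
A = 1, B = 0 ↦ 3  ≥
A = 1, B = 1 ↦ 2  ≥
A = 1, B = 2 ↦ 1  <
A = 1, B = 3 ↦ 1  <
A = 2, B = 0 ↦ 3  ≥
A = 2, B = 1 ↦ 2  ≥
A = 2, B = 2 ↦ 2  ≥
A = 2, B = 3 ↦ 2  ≥
A = 3, B = 0 ↦ 3  ≥
A = 3, B = 1 ↦ 3  ≥
A = 3, B = 2 ↦ 3  ≥
A = 3, B = 3 ↦ 3  ≥
So 12 of the 16 assignments meet the threshold.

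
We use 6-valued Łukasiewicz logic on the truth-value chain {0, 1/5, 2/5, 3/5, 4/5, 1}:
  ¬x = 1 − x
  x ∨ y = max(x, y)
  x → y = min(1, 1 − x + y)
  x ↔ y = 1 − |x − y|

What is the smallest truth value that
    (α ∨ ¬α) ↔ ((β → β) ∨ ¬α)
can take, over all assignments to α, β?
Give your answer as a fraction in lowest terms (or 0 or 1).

3/5

Take α = 2/5, β = 0:
¬α = ¬2/5 = 3/5
α ∨ ¬α = 2/5 ∨ 3/5 = 3/5
β → β = 0 → 0 = 1
¬α = ¬2/5 = 3/5
(β → β) ∨ ¬α = 1 ∨ 3/5 = 1
(α ∨ ¬α) ↔ ((β → β) ∨ ¬α) = 3/5 ↔ 1 = 3/5
No assignment yields a value below 3/5, so this is the minimum.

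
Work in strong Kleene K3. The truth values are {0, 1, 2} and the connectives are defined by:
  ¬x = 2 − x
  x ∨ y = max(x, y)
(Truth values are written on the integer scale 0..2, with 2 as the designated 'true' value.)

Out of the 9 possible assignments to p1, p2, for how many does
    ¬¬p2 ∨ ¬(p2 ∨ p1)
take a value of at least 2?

4

p1 = 0, p2 = 0 ↦ 2  ≥
p1 = 0, p2 = 1 ↦ 1  <
p1 = 0, p2 = 2 ↦ 2  ≥
p1 = 1, p2 = 0 ↦ 1  <
p1 = 1, p2 = 1 ↦ 1  <
p1 = 1, p2 = 2 ↦ 2  ≥
p1 = 2, p2 = 0 ↦ 0  <
p1 = 2, p2 = 1 ↦ 1  <
p1 = 2, p2 = 2 ↦ 2  ≥
So 4 of the 9 assignments meet the threshold.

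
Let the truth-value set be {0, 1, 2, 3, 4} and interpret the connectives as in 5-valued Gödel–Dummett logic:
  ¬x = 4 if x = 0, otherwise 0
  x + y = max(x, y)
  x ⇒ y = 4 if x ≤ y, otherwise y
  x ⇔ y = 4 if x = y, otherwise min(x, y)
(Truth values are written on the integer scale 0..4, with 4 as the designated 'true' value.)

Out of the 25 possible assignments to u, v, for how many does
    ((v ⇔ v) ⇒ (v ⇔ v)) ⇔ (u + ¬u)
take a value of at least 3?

value 4: 10 assignments (counts)
value 3: 5 assignments (counts)
value 2: 5 assignments
value 1: 5 assignments
So 15 of the 25 assignments meet the threshold.

15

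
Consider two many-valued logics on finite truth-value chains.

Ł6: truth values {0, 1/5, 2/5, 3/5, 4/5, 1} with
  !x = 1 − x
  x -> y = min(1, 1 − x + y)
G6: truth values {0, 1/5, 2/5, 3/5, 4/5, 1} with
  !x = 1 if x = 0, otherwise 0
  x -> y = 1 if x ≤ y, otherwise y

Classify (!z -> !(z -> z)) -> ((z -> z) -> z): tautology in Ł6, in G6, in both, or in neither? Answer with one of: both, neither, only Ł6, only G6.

In Ł6: every assignment gives 1 — tautology.
In G6: at z = 1/5 the value is 1/5 — not a tautology.

only Ł6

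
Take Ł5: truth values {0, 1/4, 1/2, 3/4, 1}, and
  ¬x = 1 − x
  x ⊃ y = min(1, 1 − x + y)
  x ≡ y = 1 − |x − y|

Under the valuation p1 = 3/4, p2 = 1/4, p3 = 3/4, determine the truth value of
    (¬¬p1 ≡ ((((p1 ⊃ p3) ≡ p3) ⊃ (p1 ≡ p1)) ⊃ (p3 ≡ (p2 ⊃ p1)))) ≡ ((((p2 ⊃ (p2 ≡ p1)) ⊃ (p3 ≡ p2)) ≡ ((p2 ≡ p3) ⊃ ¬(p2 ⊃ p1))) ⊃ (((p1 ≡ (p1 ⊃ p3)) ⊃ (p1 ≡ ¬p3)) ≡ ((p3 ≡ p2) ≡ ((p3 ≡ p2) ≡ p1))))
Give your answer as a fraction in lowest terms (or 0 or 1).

1

¬p1 = ¬3/4 = 1/4
¬¬p1 = ¬1/4 = 3/4
p1 ⊃ p3 = 3/4 ⊃ 3/4 = 1
(p1 ⊃ p3) ≡ p3 = 1 ≡ 3/4 = 3/4
p1 ≡ p1 = 3/4 ≡ 3/4 = 1
((p1 ⊃ p3) ≡ p3) ⊃ (p1 ≡ p1) = 3/4 ⊃ 1 = 1
p2 ⊃ p1 = 1/4 ⊃ 3/4 = 1
p3 ≡ (p2 ⊃ p1) = 3/4 ≡ 1 = 3/4
(((p1 ⊃ p3) ≡ p3) ⊃ (p1 ≡ p1)) ⊃ (p3 ≡ (p2 ⊃ p1)) = 1 ⊃ 3/4 = 3/4
¬¬p1 ≡ ((((p1 ⊃ p3) ≡ p3) ⊃ (p1 ≡ p1)) ⊃ (p3 ≡ (p2 ⊃ p1))) = 3/4 ≡ 3/4 = 1
p2 ≡ p1 = 1/4 ≡ 3/4 = 1/2
p2 ⊃ (p2 ≡ p1) = 1/4 ⊃ 1/2 = 1
p3 ≡ p2 = 3/4 ≡ 1/4 = 1/2
(p2 ⊃ (p2 ≡ p1)) ⊃ (p3 ≡ p2) = 1 ⊃ 1/2 = 1/2
p2 ≡ p3 = 1/4 ≡ 3/4 = 1/2
p2 ⊃ p1 = 1/4 ⊃ 3/4 = 1
¬(p2 ⊃ p1) = ¬1 = 0
(p2 ≡ p3) ⊃ ¬(p2 ⊃ p1) = 1/2 ⊃ 0 = 1/2
((p2 ⊃ (p2 ≡ p1)) ⊃ (p3 ≡ p2)) ≡ ((p2 ≡ p3) ⊃ ¬(p2 ⊃ p1)) = 1/2 ≡ 1/2 = 1
p1 ⊃ p3 = 3/4 ⊃ 3/4 = 1
p1 ≡ (p1 ⊃ p3) = 3/4 ≡ 1 = 3/4
¬p3 = ¬3/4 = 1/4
p1 ≡ ¬p3 = 3/4 ≡ 1/4 = 1/2
(p1 ≡ (p1 ⊃ p3)) ⊃ (p1 ≡ ¬p3) = 3/4 ⊃ 1/2 = 3/4
p3 ≡ p2 = 3/4 ≡ 1/4 = 1/2
p3 ≡ p2 = 3/4 ≡ 1/4 = 1/2
(p3 ≡ p2) ≡ p1 = 1/2 ≡ 3/4 = 3/4
(p3 ≡ p2) ≡ ((p3 ≡ p2) ≡ p1) = 1/2 ≡ 3/4 = 3/4
((p1 ≡ (p1 ⊃ p3)) ⊃ (p1 ≡ ¬p3)) ≡ ((p3 ≡ p2) ≡ ((p3 ≡ p2) ≡ p1)) = 3/4 ≡ 3/4 = 1
(((p2 ⊃ (p2 ≡ p1)) ⊃ (p3 ≡ p2)) ≡ ((p2 ≡ p3) ⊃ ¬(p2 ⊃ p1))) ⊃ (((p1 ≡ (p1 ⊃ p3)) ⊃ (p1 ≡ ¬p3)) ≡ ((p3 ≡ p2) ≡ ((p3 ≡ p2) ≡ p1))) = 1 ⊃ 1 = 1
(¬¬p1 ≡ ((((p1 ⊃ p3) ≡ p3) ⊃ (p1 ≡ p1)) ⊃ (p3 ≡ (p2 ⊃ p1)))) ≡ ((((p2 ⊃ (p2 ≡ p1)) ⊃ (p3 ≡ p2)) ≡ ((p2 ≡ p3) ⊃ ¬(p2 ⊃ p1))) ⊃ (((p1 ≡ (p1 ⊃ p3)) ⊃ (p1 ≡ ¬p3)) ≡ ((p3 ≡ p2) ≡ ((p3 ≡ p2) ≡ p1)))) = 1 ≡ 1 = 1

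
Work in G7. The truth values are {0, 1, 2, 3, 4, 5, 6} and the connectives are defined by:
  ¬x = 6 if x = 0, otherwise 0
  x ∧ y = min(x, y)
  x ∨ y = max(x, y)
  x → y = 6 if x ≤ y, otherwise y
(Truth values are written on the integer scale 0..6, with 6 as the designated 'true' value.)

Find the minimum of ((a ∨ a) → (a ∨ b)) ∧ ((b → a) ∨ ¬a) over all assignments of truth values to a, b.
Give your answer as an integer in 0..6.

Take a = 1, b = 2:
a ∨ a = 1 ∨ 1 = 1
a ∨ b = 1 ∨ 2 = 2
(a ∨ a) → (a ∨ b) = 1 → 2 = 6
b → a = 2 → 1 = 1
¬a = ¬1 = 0
(b → a) ∨ ¬a = 1 ∨ 0 = 1
((a ∨ a) → (a ∨ b)) ∧ ((b → a) ∨ ¬a) = 6 ∧ 1 = 1
No assignment yields a value below 1, so this is the minimum.

1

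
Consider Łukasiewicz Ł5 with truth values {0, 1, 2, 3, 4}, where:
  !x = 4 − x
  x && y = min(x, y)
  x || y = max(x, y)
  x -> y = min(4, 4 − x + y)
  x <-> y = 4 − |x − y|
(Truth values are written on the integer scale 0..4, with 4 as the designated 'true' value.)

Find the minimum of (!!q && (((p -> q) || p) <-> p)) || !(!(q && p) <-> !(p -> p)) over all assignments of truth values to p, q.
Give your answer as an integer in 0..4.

Take p = 2, q = 2:
!q = !2 = 2
!!q = !2 = 2
p -> q = 2 -> 2 = 4
(p -> q) || p = 4 || 2 = 4
((p -> q) || p) <-> p = 4 <-> 2 = 2
!!q && (((p -> q) || p) <-> p) = 2 && 2 = 2
q && p = 2 && 2 = 2
!(q && p) = !2 = 2
p -> p = 2 -> 2 = 4
!(p -> p) = !4 = 0
!(q && p) <-> !(p -> p) = 2 <-> 0 = 2
!(!(q && p) <-> !(p -> p)) = !2 = 2
(!!q && (((p -> q) || p) <-> p)) || !(!(q && p) <-> !(p -> p)) = 2 || 2 = 2
No assignment yields a value below 2, so this is the minimum.

2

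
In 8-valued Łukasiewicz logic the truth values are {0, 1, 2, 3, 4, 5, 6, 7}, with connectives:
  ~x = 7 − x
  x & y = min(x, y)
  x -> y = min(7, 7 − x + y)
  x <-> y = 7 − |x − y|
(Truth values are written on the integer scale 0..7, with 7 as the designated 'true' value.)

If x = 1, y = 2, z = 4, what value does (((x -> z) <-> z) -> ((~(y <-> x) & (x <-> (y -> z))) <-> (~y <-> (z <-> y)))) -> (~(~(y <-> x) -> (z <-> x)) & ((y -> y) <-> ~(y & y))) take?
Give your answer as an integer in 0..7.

x -> z = 1 -> 4 = 7
(x -> z) <-> z = 7 <-> 4 = 4
y <-> x = 2 <-> 1 = 6
~(y <-> x) = ~6 = 1
y -> z = 2 -> 4 = 7
x <-> (y -> z) = 1 <-> 7 = 1
~(y <-> x) & (x <-> (y -> z)) = 1 & 1 = 1
~y = ~2 = 5
z <-> y = 4 <-> 2 = 5
~y <-> (z <-> y) = 5 <-> 5 = 7
(~(y <-> x) & (x <-> (y -> z))) <-> (~y <-> (z <-> y)) = 1 <-> 7 = 1
((x -> z) <-> z) -> ((~(y <-> x) & (x <-> (y -> z))) <-> (~y <-> (z <-> y))) = 4 -> 1 = 4
y <-> x = 2 <-> 1 = 6
~(y <-> x) = ~6 = 1
z <-> x = 4 <-> 1 = 4
~(y <-> x) -> (z <-> x) = 1 -> 4 = 7
~(~(y <-> x) -> (z <-> x)) = ~7 = 0
y -> y = 2 -> 2 = 7
y & y = 2 & 2 = 2
~(y & y) = ~2 = 5
(y -> y) <-> ~(y & y) = 7 <-> 5 = 5
~(~(y <-> x) -> (z <-> x)) & ((y -> y) <-> ~(y & y)) = 0 & 5 = 0
(((x -> z) <-> z) -> ((~(y <-> x) & (x <-> (y -> z))) <-> (~y <-> (z <-> y)))) -> (~(~(y <-> x) -> (z <-> x)) & ((y -> y) <-> ~(y & y))) = 4 -> 0 = 3

3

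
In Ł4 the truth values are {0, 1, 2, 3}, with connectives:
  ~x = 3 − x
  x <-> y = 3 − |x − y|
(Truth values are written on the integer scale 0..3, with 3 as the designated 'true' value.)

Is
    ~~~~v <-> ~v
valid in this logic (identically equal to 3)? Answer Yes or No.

Counterexample: take v = 0.
~v = ~0 = 3
~~v = ~3 = 0
~~~v = ~0 = 3
~~~~v = ~3 = 0
~v = ~0 = 3
~~~~v <-> ~v = 0 <-> 3 = 0
This gives 0 ≠ 3.

No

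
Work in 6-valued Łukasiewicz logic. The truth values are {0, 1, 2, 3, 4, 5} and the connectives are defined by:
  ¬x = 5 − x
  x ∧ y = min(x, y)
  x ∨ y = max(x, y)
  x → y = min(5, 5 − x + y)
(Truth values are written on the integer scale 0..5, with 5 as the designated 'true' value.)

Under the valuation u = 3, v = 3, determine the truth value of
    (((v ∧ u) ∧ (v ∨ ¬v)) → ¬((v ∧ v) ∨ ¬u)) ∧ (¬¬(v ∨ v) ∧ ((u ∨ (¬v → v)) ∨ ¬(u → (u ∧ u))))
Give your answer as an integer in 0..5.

v ∧ u = 3 ∧ 3 = 3
¬v = ¬3 = 2
v ∨ ¬v = 3 ∨ 2 = 3
(v ∧ u) ∧ (v ∨ ¬v) = 3 ∧ 3 = 3
v ∧ v = 3 ∧ 3 = 3
¬u = ¬3 = 2
(v ∧ v) ∨ ¬u = 3 ∨ 2 = 3
¬((v ∧ v) ∨ ¬u) = ¬3 = 2
((v ∧ u) ∧ (v ∨ ¬v)) → ¬((v ∧ v) ∨ ¬u) = 3 → 2 = 4
v ∨ v = 3 ∨ 3 = 3
¬(v ∨ v) = ¬3 = 2
¬¬(v ∨ v) = ¬2 = 3
¬v = ¬3 = 2
¬v → v = 2 → 3 = 5
u ∨ (¬v → v) = 3 ∨ 5 = 5
u ∧ u = 3 ∧ 3 = 3
u → (u ∧ u) = 3 → 3 = 5
¬(u → (u ∧ u)) = ¬5 = 0
(u ∨ (¬v → v)) ∨ ¬(u → (u ∧ u)) = 5 ∨ 0 = 5
¬¬(v ∨ v) ∧ ((u ∨ (¬v → v)) ∨ ¬(u → (u ∧ u))) = 3 ∧ 5 = 3
(((v ∧ u) ∧ (v ∨ ¬v)) → ¬((v ∧ v) ∨ ¬u)) ∧ (¬¬(v ∨ v) ∧ ((u ∨ (¬v → v)) ∨ ¬(u → (u ∧ u)))) = 4 ∧ 3 = 3

3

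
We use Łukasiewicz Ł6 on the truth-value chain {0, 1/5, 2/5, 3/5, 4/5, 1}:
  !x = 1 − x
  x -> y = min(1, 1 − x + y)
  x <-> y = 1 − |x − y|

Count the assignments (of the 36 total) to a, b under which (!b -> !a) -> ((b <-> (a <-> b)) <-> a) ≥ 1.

value 1: 26 assignments (counts)
value 3/5: 7 assignments
value 1/5: 3 assignments
So 26 of the 36 assignments meet the threshold.

26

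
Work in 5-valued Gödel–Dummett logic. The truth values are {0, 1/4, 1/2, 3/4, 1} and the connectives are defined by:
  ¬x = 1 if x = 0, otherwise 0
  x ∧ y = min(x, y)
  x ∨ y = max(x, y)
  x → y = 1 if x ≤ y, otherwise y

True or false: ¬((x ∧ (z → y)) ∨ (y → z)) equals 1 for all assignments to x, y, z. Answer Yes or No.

No

Counterexample: take x = 0, y = 0, z = 0.
z → y = 0 → 0 = 1
x ∧ (z → y) = 0 ∧ 1 = 0
y → z = 0 → 0 = 1
(x ∧ (z → y)) ∨ (y → z) = 0 ∨ 1 = 1
¬((x ∧ (z → y)) ∨ (y → z)) = ¬1 = 0
This gives 0 ≠ 1.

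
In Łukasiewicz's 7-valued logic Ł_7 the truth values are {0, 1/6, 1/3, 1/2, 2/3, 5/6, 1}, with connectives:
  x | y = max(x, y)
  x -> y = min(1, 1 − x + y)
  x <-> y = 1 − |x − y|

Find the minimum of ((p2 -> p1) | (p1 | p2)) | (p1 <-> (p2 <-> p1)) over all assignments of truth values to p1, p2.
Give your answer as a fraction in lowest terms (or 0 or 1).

Take p1 = 0, p2 = 1/2:
p2 -> p1 = 1/2 -> 0 = 1/2
p1 | p2 = 0 | 1/2 = 1/2
(p2 -> p1) | (p1 | p2) = 1/2 | 1/2 = 1/2
p2 <-> p1 = 1/2 <-> 0 = 1/2
p1 <-> (p2 <-> p1) = 0 <-> 1/2 = 1/2
((p2 -> p1) | (p1 | p2)) | (p1 <-> (p2 <-> p1)) = 1/2 | 1/2 = 1/2
No assignment yields a value below 1/2, so this is the minimum.

1/2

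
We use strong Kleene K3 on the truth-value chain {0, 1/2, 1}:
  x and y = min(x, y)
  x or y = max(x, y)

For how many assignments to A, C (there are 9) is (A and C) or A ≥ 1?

A = 0, C = 0 ↦ 0  <
A = 0, C = 1/2 ↦ 0  <
A = 0, C = 1 ↦ 0  <
A = 1/2, C = 0 ↦ 1/2  <
A = 1/2, C = 1/2 ↦ 1/2  <
A = 1/2, C = 1 ↦ 1/2  <
A = 1, C = 0 ↦ 1  ≥
A = 1, C = 1/2 ↦ 1  ≥
A = 1, C = 1 ↦ 1  ≥
So 3 of the 9 assignments meet the threshold.

3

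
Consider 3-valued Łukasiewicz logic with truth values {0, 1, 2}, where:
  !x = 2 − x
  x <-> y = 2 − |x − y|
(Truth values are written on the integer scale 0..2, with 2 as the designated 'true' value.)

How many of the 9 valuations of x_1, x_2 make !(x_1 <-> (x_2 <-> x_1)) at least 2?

2

x_1 = 0, x_2 = 0 ↦ 2  ≥
x_1 = 0, x_2 = 1 ↦ 1  <
x_1 = 0, x_2 = 2 ↦ 0  <
x_1 = 1, x_2 = 0 ↦ 0  <
x_1 = 1, x_2 = 1 ↦ 1  <
x_1 = 1, x_2 = 2 ↦ 0  <
x_1 = 2, x_2 = 0 ↦ 2  ≥
x_1 = 2, x_2 = 1 ↦ 1  <
x_1 = 2, x_2 = 2 ↦ 0  <
So 2 of the 9 assignments meet the threshold.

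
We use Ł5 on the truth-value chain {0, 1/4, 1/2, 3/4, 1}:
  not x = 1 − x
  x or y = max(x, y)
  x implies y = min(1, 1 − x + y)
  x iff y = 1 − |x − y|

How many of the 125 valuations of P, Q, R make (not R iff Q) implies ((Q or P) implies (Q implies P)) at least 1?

111

value 1: 111 assignments (counts)
value 3/4: 7 assignments
value 1/2: 4 assignments
value 1/4: 2 assignments
value 0: 1 assignment
So 111 of the 125 assignments meet the threshold.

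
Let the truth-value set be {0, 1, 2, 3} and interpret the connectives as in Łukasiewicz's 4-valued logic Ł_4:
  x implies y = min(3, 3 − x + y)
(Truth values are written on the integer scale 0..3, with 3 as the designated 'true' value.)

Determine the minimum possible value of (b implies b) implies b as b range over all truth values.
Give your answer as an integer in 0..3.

0

Take b = 0:
b implies b = 0 implies 0 = 3
(b implies b) implies b = 3 implies 0 = 0
No assignment yields a value below 0, so this is the minimum.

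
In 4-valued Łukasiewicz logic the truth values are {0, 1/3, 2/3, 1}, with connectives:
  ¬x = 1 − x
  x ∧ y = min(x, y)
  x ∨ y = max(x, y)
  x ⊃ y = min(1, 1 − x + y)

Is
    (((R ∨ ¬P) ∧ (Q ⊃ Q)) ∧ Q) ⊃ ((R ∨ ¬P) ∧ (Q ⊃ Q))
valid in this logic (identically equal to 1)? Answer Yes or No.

Yes

At P = 1, Q = 0, R = 2/3, for instance:
¬P = ¬1 = 0
R ∨ ¬P = 2/3 ∨ 0 = 2/3
Q ⊃ Q = 0 ⊃ 0 = 1
(R ∨ ¬P) ∧ (Q ⊃ Q) = 2/3 ∧ 1 = 2/3
((R ∨ ¬P) ∧ (Q ⊃ Q)) ∧ Q = 2/3 ∧ 0 = 0
(((R ∨ ¬P) ∧ (Q ⊃ Q)) ∧ Q) ⊃ ((R ∨ ¬P) ∧ (Q ⊃ Q)) = 0 ⊃ 2/3 = 1
and checking the remaining 63 assignments likewise gives ≥ 1 in every case.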